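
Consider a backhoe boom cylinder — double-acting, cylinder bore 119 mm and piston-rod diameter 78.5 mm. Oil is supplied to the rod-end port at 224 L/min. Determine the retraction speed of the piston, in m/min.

v ≈ 35.7 m/min

Rod-side annular area A_ann = π/4 × (119² − 78.5²) = 6282 mm^2
Flow into the rod-end port fills the annular volume.
v = Q / A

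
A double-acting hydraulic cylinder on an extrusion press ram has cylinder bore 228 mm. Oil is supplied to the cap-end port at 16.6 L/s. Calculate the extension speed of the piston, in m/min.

v ≈ 24.4 m/min

Cap-side area A_cap = π/4 × (228 mm)² = 40830 mm^2
v = Q / A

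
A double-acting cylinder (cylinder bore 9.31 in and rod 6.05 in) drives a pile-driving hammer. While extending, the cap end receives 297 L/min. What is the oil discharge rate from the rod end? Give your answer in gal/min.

Cap-side area A_cap = π/4 × (9.31 in)² = 68.08 in^2
Rod-side annular area A_ann = π/4 × (9.31² − 6.05²) = 39.33 in^2
Piston speed v = Q_in/A_cap; rod-end outflow Q_out = v × A_ann = Q_in × A_ann/A_cap.

Q_out ≈ 45.3 gal/min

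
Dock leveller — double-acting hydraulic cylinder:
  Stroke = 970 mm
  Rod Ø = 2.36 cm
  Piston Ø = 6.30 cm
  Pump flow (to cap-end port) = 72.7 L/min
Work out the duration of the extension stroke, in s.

t ≈ 2.50 s

Cap-side area A_cap = π/4 × (6.30 cm)² = 31.17 cm^2
Swept volume V = A × L; t = V / Q = A·L / Q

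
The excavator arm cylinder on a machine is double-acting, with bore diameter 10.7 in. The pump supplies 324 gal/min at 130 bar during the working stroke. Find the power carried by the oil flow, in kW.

Hydraulic power = P × Q

W ≈ 266 kW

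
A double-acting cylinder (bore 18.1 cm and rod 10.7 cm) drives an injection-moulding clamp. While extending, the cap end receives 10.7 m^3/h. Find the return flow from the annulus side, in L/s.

Cap-side area A_cap = π/4 × (18.1 cm)² = 257.3 cm^2
Rod-side annular area A_ann = π/4 × (18.1² − 10.7²) = 167.4 cm^2
Piston speed v = Q_in/A_cap; rod-end outflow Q_out = v × A_ann = Q_in × A_ann/A_cap.

Q_out ≈ 1.93 L/s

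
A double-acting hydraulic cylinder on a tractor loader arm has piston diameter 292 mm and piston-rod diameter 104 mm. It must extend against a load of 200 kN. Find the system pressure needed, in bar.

Cap-side area A_cap = π/4 × (292 mm)² = 66970 mm^2
P = F / A = 200 kN / A

P ≈ 29.9 bar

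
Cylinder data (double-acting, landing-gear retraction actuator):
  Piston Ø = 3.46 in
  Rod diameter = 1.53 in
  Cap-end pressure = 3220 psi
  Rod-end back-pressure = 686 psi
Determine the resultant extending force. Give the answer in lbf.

Cap-side area A_cap = π/4 × (3.46 in)² = 9.402 in^2
Rod-side annular area A_ann = π/4 × (3.46² − 1.53²) = 7.564 in^2
Net thrust = P_cap·A_cap − P_rod·A_ann = 30280 lbf − 5189 lbf

F ≈ 25100 lbf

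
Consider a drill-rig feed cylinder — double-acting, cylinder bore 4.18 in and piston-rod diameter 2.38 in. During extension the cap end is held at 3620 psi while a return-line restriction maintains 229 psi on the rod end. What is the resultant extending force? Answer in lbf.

F ≈ 47600 lbf

Cap-side area A_cap = π/4 × (4.18 in)² = 13.72 in^2
Rod-side annular area A_ann = π/4 × (4.18² − 2.38²) = 9.274 in^2
Net thrust = P_cap·A_cap − P_rod·A_ann = 49680 lbf − 2124 lbf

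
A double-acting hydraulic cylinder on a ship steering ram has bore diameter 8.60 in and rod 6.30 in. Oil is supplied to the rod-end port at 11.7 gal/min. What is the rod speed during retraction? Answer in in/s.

Rod-side annular area A_ann = π/4 × (8.60² − 6.30²) = 26.92 in^2
Flow into the rod-end port fills the annular volume.
v = Q / A

v ≈ 1.67 in/s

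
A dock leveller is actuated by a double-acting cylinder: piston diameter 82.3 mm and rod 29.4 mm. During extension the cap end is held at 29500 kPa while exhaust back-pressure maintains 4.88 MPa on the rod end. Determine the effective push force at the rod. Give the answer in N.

Cap-side area A_cap = π/4 × (82.3 mm)² = 5320 mm^2
Rod-side annular area A_ann = π/4 × (82.3² − 29.4²) = 4641 mm^2
Net thrust = P_cap·A_cap − P_rod·A_ann = 1.569e5 N − 22650 N

F ≈ 1.34e5 N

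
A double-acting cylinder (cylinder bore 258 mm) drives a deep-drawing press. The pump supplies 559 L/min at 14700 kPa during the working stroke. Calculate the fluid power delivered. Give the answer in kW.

Hydraulic power = P × Q

W ≈ 137 kW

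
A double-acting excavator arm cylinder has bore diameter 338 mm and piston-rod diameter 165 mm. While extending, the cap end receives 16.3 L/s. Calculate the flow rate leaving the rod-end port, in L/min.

Cap-side area A_cap = π/4 × (338 mm)² = 89730 mm^2
Rod-side annular area A_ann = π/4 × (338² − 165²) = 68340 mm^2
Piston speed v = Q_in/A_cap; rod-end outflow Q_out = v × A_ann = Q_in × A_ann/A_cap.

Q_out ≈ 745 L/min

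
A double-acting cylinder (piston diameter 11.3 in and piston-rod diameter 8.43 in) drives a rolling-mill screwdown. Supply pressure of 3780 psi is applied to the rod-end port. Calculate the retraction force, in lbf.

Rod-side annular area A_ann = π/4 × (11.3² − 8.43²) = 44.47 in^2
On retraction the pressure acts on the annular area (bore minus rod).
F = P × A_ann

F ≈ 1.68e5 lbf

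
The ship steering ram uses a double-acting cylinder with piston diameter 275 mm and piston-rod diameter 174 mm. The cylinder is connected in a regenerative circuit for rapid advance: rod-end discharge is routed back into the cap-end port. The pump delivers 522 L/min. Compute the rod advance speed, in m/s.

In regeneration the rod-end outflow joins the pump flow into the cap end, so the net volume the pump must supply per unit advance equals the rod cross-section area.
Rod cross-section A_rod = π/4 × (174 mm)² = 23780 mm^2
v = Q_pump / A_rod

v ≈ 0.366 m/s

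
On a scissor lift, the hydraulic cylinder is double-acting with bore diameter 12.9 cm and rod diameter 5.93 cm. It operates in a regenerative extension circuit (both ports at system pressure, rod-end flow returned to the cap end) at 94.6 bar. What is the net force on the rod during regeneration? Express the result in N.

With equal pressure on both faces, forces on the annular region cancel; the net push is pressure × rod cross-section.
Rod cross-section A_rod = π/4 × (5.93 cm)² = 27.62 cm^2
F = P × A_rod

F ≈ 26100 N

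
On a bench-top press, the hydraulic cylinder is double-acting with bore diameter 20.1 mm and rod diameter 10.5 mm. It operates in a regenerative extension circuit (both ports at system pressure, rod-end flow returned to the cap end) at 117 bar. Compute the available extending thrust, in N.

With equal pressure on both faces, forces on the annular region cancel; the net push is pressure × rod cross-section.
Rod cross-section A_rod = π/4 × (10.5 mm)² = 86.59 mm^2
F = P × A_rod

F ≈ 1010 N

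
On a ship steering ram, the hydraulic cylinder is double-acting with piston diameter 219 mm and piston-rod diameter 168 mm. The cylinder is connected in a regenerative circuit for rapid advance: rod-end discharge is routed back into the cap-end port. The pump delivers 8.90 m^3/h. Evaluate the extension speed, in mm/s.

In regeneration the rod-end outflow joins the pump flow into the cap end, so the net volume the pump must supply per unit advance equals the rod cross-section area.
Rod cross-section A_rod = π/4 × (168 mm)² = 22170 mm^2
v = Q_pump / A_rod

v ≈ 112 mm/s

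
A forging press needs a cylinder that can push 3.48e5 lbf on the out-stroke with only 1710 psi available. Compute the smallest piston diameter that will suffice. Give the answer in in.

D ≈ 16.1 in

Extension force acts on the full piston face: F = P × (π/4)D².
D = √(4F / (πP)) = √(4 × 3.48e5 lbf / (π × 1710 psi))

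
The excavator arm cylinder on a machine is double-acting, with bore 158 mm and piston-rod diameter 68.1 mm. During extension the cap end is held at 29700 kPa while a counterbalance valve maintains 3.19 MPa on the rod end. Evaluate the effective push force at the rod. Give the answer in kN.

F ≈ 531 kN

Cap-side area A_cap = π/4 × (158 mm)² = 19610 mm^2
Rod-side annular area A_ann = π/4 × (158² − 68.1²) = 15960 mm^2
Net thrust = P_cap·A_cap − P_rod·A_ann = 582.3 kN − 50.93 kN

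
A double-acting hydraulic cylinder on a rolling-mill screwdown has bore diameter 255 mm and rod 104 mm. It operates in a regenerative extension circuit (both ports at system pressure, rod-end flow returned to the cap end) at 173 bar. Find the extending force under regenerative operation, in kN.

F ≈ 147 kN

With equal pressure on both faces, forces on the annular region cancel; the net push is pressure × rod cross-section.
Rod cross-section A_rod = π/4 × (104 mm)² = 8495 mm^2
F = P × A_rod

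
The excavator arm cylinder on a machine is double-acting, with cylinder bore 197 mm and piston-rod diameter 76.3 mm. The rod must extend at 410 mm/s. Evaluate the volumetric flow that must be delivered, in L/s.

Q ≈ 12.5 L/s

Cap-side area A_cap = π/4 × (197 mm)² = 30480 mm^2
Q = A × v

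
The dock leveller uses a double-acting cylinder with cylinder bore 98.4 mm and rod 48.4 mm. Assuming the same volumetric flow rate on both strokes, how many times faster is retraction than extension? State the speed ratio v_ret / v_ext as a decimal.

v_ret/v_ext ≈ 1.32

Cap-side area A_cap = π/4 × (98.4 mm)² = 7605 mm^2
Rod-side annular area A_ann = π/4 × (98.4² − 48.4²) = 5765 mm^2
For equal Q, v ∝ 1/A, so v_ret/v_ext = A_cap/A_ann.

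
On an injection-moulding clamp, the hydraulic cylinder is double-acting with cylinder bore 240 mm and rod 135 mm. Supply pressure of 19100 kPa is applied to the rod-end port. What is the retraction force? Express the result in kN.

F ≈ 591 kN

Rod-side annular area A_ann = π/4 × (240² − 135²) = 30930 mm^2
On retraction the pressure acts on the annular area (bore minus rod).
F = P × A_ann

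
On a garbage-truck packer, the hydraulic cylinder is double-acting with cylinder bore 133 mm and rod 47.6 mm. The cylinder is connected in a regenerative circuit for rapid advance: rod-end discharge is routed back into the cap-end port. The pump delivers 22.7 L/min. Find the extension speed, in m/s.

v ≈ 0.213 m/s

In regeneration the rod-end outflow joins the pump flow into the cap end, so the net volume the pump must supply per unit advance equals the rod cross-section area.
Rod cross-section A_rod = π/4 × (47.6 mm)² = 1780 mm^2
v = Q_pump / A_rod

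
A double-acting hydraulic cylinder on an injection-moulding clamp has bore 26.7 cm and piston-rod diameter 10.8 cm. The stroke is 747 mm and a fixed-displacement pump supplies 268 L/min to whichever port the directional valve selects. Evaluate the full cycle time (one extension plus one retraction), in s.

Cap-side area A_cap = π/4 × (26.7 cm)² = 559.9 cm^2
Rod-side annular area A_ann = π/4 × (26.7² − 10.8²) = 468.3 cm^2
t_ext = A_cap·L/Q = 9.364 s
t_ret = A_ann·L/Q = 7.832 s
t_cycle = t_ext + t_ret

t ≈ 17.2 s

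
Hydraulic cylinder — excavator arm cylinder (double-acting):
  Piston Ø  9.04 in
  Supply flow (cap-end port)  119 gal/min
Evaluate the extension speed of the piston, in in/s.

v ≈ 7.14 in/s

Cap-side area A_cap = π/4 × (9.04 in)² = 64.18 in^2
v = Q / A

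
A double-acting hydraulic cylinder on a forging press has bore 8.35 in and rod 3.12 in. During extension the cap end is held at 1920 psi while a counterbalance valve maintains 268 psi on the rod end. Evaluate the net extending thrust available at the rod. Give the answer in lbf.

F ≈ 92500 lbf

Cap-side area A_cap = π/4 × (8.35 in)² = 54.76 in^2
Rod-side annular area A_ann = π/4 × (8.35² − 3.12²) = 47.11 in^2
Net thrust = P_cap·A_cap − P_rod·A_ann = 1.051e5 lbf − 12630 lbf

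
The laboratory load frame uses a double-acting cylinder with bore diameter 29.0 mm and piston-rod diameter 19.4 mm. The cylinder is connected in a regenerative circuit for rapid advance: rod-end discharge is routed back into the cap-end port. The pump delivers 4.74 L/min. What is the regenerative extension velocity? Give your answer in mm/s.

In regeneration the rod-end outflow joins the pump flow into the cap end, so the net volume the pump must supply per unit advance equals the rod cross-section area.
Rod cross-section A_rod = π/4 × (19.4 mm)² = 295.6 mm^2
v = Q_pump / A_rod

v ≈ 267 mm/s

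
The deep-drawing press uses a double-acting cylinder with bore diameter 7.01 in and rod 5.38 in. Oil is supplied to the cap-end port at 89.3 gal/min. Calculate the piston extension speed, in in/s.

Cap-side area A_cap = π/4 × (7.01 in)² = 38.59 in^2
v = Q / A

v ≈ 8.91 in/s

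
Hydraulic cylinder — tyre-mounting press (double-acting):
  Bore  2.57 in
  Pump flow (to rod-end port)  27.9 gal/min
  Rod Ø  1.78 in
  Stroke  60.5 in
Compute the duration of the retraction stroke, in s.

t ≈ 1.52 s

Rod-side annular area A_ann = π/4 × (2.57² − 1.78²) = 2.699 in^2
Swept volume V = A × L; t = V / Q = A·L / Q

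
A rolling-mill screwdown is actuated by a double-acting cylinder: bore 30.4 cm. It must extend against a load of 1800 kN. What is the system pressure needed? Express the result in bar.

P ≈ 248 bar

Cap-side area A_cap = π/4 × (30.4 cm)² = 725.8 cm^2
P = F / A = 1800 kN / A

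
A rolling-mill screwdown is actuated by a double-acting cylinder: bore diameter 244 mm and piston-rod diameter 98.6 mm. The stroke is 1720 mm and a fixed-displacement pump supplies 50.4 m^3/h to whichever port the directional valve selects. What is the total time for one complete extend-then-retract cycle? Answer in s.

Cap-side area A_cap = π/4 × (244 mm)² = 46760 mm^2
Rod-side annular area A_ann = π/4 × (244² − 98.6²) = 39120 mm^2
t_ext = A_cap·L/Q = 5.745 s
t_ret = A_ann·L/Q = 4.807 s
t_cycle = t_ext + t_ret

t ≈ 10.6 s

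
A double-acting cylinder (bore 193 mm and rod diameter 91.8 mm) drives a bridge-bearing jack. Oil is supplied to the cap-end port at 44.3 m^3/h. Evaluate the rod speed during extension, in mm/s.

Cap-side area A_cap = π/4 × (193 mm)² = 29260 mm^2
v = Q / A

v ≈ 421 mm/s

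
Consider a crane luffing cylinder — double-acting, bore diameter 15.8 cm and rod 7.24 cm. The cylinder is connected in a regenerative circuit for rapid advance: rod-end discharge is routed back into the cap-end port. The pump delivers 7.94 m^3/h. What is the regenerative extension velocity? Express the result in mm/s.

v ≈ 536 mm/s

In regeneration the rod-end outflow joins the pump flow into the cap end, so the net volume the pump must supply per unit advance equals the rod cross-section area.
Rod cross-section A_rod = π/4 × (7.24 cm)² = 41.17 cm^2
v = Q_pump / A_rod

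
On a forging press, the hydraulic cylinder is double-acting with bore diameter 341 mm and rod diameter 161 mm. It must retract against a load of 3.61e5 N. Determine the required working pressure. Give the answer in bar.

P ≈ 50.9 bar

Rod-side annular area A_ann = π/4 × (341² − 161²) = 70970 mm^2
Retraction: pressure acts on the annular area.
P = F / A = 3.61e5 N / A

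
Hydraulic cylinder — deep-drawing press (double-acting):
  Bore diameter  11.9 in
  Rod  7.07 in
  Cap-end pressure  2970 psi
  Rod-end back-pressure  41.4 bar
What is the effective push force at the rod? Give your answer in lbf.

F ≈ 2.87e5 lbf

Cap-side area A_cap = π/4 × (11.9 in)² = 111.2 in^2
Rod-side annular area A_ann = π/4 × (11.9² − 7.07²) = 71.96 in^2
Net thrust = P_cap·A_cap − P_rod·A_ann = 3.303e5 lbf − 43210 lbf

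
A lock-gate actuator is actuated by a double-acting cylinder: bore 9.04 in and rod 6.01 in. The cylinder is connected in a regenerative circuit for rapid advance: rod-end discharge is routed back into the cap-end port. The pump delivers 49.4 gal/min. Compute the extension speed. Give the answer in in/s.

v ≈ 6.70 in/s

In regeneration the rod-end outflow joins the pump flow into the cap end, so the net volume the pump must supply per unit advance equals the rod cross-section area.
Rod cross-section A_rod = π/4 × (6.01 in)² = 28.37 in^2
v = Q_pump / A_rod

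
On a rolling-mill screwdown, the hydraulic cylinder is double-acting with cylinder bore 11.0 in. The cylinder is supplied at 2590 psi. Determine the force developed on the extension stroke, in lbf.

Cap-side area A_cap = π/4 × (11.0 in)² = 95.03 in^2
F = P × A_cap = 2590 psi × A_cap

F ≈ 2.46e5 lbf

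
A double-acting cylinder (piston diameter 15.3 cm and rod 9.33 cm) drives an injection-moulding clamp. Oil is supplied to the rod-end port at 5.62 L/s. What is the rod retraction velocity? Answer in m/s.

Rod-side annular area A_ann = π/4 × (15.3² − 9.33²) = 115.5 cm^2
Flow into the rod-end port fills the annular volume.
v = Q / A

v ≈ 0.487 m/s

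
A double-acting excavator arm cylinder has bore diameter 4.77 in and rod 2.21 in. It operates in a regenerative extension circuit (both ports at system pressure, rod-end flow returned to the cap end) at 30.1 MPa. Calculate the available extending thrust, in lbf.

With equal pressure on both faces, forces on the annular region cancel; the net push is pressure × rod cross-section.
Rod cross-section A_rod = π/4 × (2.21 in)² = 3.836 in^2
F = P × A_rod

F ≈ 16700 lbf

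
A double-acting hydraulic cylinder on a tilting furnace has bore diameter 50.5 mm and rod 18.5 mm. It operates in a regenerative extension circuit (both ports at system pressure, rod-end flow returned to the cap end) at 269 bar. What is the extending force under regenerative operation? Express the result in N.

With equal pressure on both faces, forces on the annular region cancel; the net push is pressure × rod cross-section.
Rod cross-section A_rod = π/4 × (18.5 mm)² = 268.8 mm^2
F = P × A_rod

F ≈ 7230 N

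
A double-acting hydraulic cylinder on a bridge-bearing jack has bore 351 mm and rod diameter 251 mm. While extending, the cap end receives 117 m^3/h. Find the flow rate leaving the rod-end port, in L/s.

Cap-side area A_cap = π/4 × (351 mm)² = 96760 mm^2
Rod-side annular area A_ann = π/4 × (351² − 251²) = 47280 mm^2
Piston speed v = Q_in/A_cap; rod-end outflow Q_out = v × A_ann = Q_in × A_ann/A_cap.

Q_out ≈ 15.9 L/s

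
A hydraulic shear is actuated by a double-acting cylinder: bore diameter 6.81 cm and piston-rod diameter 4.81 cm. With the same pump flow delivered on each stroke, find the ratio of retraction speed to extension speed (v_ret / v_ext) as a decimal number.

v_ret/v_ext ≈ 2.00

Cap-side area A_cap = π/4 × (6.81 cm)² = 36.42 cm^2
Rod-side annular area A_ann = π/4 × (6.81² − 4.81²) = 18.25 cm^2
For equal Q, v ∝ 1/A, so v_ret/v_ext = A_cap/A_ann.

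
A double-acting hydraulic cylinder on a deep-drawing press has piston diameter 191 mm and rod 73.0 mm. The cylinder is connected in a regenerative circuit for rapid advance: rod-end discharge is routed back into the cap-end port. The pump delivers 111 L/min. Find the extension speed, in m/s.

v ≈ 0.442 m/s

In regeneration the rod-end outflow joins the pump flow into the cap end, so the net volume the pump must supply per unit advance equals the rod cross-section area.
Rod cross-section A_rod = π/4 × (73.0 mm)² = 4185 mm^2
v = Q_pump / A_rod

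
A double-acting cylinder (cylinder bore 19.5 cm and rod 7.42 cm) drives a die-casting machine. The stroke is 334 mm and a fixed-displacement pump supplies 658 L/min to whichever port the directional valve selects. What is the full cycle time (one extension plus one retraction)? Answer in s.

t ≈ 1.69 s

Cap-side area A_cap = π/4 × (19.5 cm)² = 298.6 cm^2
Rod-side annular area A_ann = π/4 × (19.5² − 7.42²) = 255.4 cm^2
t_ext = A_cap·L/Q = 0.9096 s
t_ret = A_ann·L/Q = 0.7779 s
t_cycle = t_ext + t_ret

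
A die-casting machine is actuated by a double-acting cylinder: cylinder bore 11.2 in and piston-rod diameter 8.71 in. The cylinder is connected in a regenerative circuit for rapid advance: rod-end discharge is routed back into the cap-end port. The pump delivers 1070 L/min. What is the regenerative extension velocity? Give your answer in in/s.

v ≈ 18.3 in/s

In regeneration the rod-end outflow joins the pump flow into the cap end, so the net volume the pump must supply per unit advance equals the rod cross-section area.
Rod cross-section A_rod = π/4 × (8.71 in)² = 59.58 in^2
v = Q_pump / A_rod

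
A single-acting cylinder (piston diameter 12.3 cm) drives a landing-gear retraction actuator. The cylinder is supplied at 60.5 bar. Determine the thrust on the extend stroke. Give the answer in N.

F ≈ 71900 N

Cap-side area A_cap = π/4 × (12.3 cm)² = 118.8 cm^2
F = P × A_cap = 60.5 bar × A_cap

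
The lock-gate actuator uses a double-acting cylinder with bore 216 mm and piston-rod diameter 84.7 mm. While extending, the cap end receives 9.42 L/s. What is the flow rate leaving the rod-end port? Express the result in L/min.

Cap-side area A_cap = π/4 × (216 mm)² = 36640 mm^2
Rod-side annular area A_ann = π/4 × (216² − 84.7²) = 31010 mm^2
Piston speed v = Q_in/A_cap; rod-end outflow Q_out = v × A_ann = Q_in × A_ann/A_cap.

Q_out ≈ 478 L/min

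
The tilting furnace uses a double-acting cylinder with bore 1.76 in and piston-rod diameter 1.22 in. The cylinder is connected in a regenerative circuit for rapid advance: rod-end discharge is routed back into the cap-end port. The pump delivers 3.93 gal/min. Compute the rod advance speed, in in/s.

v ≈ 12.9 in/s

In regeneration the rod-end outflow joins the pump flow into the cap end, so the net volume the pump must supply per unit advance equals the rod cross-section area.
Rod cross-section A_rod = π/4 × (1.22 in)² = 1.169 in^2
v = Q_pump / A_rod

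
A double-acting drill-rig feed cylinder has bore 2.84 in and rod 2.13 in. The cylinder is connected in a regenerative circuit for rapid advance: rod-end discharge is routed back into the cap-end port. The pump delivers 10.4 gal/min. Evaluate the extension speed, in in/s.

In regeneration the rod-end outflow joins the pump flow into the cap end, so the net volume the pump must supply per unit advance equals the rod cross-section area.
Rod cross-section A_rod = π/4 × (2.13 in)² = 3.563 in^2
v = Q_pump / A_rod

v ≈ 11.2 in/s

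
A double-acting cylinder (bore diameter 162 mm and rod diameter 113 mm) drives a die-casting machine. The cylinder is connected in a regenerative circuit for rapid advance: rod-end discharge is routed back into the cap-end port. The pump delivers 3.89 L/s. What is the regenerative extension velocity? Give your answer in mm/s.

v ≈ 388 mm/s

In regeneration the rod-end outflow joins the pump flow into the cap end, so the net volume the pump must supply per unit advance equals the rod cross-section area.
Rod cross-section A_rod = π/4 × (113 mm)² = 10030 mm^2
v = Q_pump / A_rod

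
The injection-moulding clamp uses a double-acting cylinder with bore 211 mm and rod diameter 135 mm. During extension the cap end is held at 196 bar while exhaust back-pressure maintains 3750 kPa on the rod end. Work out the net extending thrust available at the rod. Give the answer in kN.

F ≈ 608 kN

Cap-side area A_cap = π/4 × (211 mm)² = 34970 mm^2
Rod-side annular area A_ann = π/4 × (211² − 135²) = 20650 mm^2
Net thrust = P_cap·A_cap − P_rod·A_ann = 685.3 kN − 77.45 kN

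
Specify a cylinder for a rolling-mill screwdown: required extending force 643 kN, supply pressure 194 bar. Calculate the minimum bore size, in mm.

D ≈ 205 mm

Extension force acts on the full piston face: F = P × (π/4)D².
D = √(4F / (πP)) = √(4 × 643 kN / (π × 194 bar))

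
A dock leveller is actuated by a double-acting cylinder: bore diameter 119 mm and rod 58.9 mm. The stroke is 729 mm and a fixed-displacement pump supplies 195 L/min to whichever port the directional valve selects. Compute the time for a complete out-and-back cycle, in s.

Cap-side area A_cap = π/4 × (119 mm)² = 11120 mm^2
Rod-side annular area A_ann = π/4 × (119² − 58.9²) = 8397 mm^2
t_ext = A_cap·L/Q = 2.495 s
t_ret = A_ann·L/Q = 1.884 s
t_cycle = t_ext + t_ret

t ≈ 4.38 s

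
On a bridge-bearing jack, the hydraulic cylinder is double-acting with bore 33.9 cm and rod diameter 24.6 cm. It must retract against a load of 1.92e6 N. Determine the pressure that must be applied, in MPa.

Rod-side annular area A_ann = π/4 × (33.9² − 24.6²) = 427.3 cm^2
Retraction: pressure acts on the annular area.
P = F / A = 1.92e6 N / A

P ≈ 44.9 MPa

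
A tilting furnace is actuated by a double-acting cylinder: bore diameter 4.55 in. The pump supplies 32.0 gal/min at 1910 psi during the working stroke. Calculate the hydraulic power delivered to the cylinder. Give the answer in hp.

W ≈ 35.7 hp

Hydraulic power = P × Q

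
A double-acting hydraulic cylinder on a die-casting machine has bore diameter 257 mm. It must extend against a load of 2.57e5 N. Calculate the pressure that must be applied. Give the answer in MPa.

Cap-side area A_cap = π/4 × (257 mm)² = 51870 mm^2
P = F / A = 2.57e5 N / A

P ≈ 4.95 MPa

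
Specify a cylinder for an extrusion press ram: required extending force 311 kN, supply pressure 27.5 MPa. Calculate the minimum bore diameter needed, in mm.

Extension force acts on the full piston face: F = P × (π/4)D².
D = √(4F / (πP)) = √(4 × 311 kN / (π × 27.5 MPa))

D ≈ 120 mm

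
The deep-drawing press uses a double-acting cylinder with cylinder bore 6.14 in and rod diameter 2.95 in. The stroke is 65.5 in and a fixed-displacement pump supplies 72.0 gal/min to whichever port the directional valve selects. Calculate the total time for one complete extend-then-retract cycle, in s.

t ≈ 12.4 s

Cap-side area A_cap = π/4 × (6.14 in)² = 29.61 in^2
Rod-side annular area A_ann = π/4 × (6.14² − 2.95²) = 22.77 in^2
t_ext = A_cap·L/Q = 6.996 s
t_ret = A_ann·L/Q = 5.381 s
t_cycle = t_ext + t_ret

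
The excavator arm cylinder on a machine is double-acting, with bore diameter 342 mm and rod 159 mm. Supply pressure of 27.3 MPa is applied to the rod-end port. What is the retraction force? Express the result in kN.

Rod-side annular area A_ann = π/4 × (342² − 159²) = 72010 mm^2
On retraction the pressure acts on the annular area (bore minus rod).
F = P × A_ann

F ≈ 1970 kN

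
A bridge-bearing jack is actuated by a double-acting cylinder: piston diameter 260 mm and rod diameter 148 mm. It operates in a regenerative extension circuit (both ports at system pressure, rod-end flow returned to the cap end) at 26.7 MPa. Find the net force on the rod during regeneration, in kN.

F ≈ 459 kN

With equal pressure on both faces, forces on the annular region cancel; the net push is pressure × rod cross-section.
Rod cross-section A_rod = π/4 × (148 mm)² = 17200 mm^2
F = P × A_rod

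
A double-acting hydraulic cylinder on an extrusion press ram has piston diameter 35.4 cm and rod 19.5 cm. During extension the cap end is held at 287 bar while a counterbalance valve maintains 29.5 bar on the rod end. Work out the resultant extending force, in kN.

F ≈ 2620 kN

Cap-side area A_cap = π/4 × (35.4 cm)² = 984.2 cm^2
Rod-side annular area A_ann = π/4 × (35.4² − 19.5²) = 685.6 cm^2
Net thrust = P_cap·A_cap − P_rod·A_ann = 2825 kN − 202.2 kN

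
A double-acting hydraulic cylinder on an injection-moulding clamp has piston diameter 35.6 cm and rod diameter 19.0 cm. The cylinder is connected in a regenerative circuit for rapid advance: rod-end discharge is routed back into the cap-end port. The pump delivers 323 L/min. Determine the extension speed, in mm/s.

v ≈ 190 mm/s

In regeneration the rod-end outflow joins the pump flow into the cap end, so the net volume the pump must supply per unit advance equals the rod cross-section area.
Rod cross-section A_rod = π/4 × (19.0 cm)² = 283.5 cm^2
v = Q_pump / A_rod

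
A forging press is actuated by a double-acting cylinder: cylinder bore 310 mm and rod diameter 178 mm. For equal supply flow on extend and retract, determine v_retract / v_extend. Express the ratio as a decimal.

v_ret/v_ext ≈ 1.49

Cap-side area A_cap = π/4 × (310 mm)² = 75480 mm^2
Rod-side annular area A_ann = π/4 × (310² − 178²) = 50590 mm^2
For equal Q, v ∝ 1/A, so v_ret/v_ext = A_cap/A_ann.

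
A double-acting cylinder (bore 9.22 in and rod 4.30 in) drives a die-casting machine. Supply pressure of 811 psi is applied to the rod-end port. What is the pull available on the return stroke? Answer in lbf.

Rod-side annular area A_ann = π/4 × (9.22² − 4.30²) = 52.24 in^2
On retraction the pressure acts on the annular area (bore minus rod).
F = P × A_ann

F ≈ 42400 lbf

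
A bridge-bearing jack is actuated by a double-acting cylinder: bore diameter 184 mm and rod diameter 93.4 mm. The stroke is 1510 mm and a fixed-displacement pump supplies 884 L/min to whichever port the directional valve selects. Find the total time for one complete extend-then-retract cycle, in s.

t ≈ 4.75 s

Cap-side area A_cap = π/4 × (184 mm)² = 26590 mm^2
Rod-side annular area A_ann = π/4 × (184² − 93.4²) = 19740 mm^2
t_ext = A_cap·L/Q = 2.725 s
t_ret = A_ann·L/Q = 2.023 s
t_cycle = t_ext + t_ret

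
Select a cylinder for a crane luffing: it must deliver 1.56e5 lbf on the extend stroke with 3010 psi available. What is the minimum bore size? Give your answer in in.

D ≈ 8.12 in

Extension force acts on the full piston face: F = P × (π/4)D².
D = √(4F / (πP)) = √(4 × 1.56e5 lbf / (π × 3010 psi))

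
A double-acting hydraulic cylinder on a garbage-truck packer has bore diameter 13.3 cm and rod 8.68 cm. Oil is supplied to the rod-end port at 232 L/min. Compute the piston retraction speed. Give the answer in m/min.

v ≈ 29.1 m/min

Rod-side annular area A_ann = π/4 × (13.3² − 8.68²) = 79.76 cm^2
Flow into the rod-end port fills the annular volume.
v = Q / A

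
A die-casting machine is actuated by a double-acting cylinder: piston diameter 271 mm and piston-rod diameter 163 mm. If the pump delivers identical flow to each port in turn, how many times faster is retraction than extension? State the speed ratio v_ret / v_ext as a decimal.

v_ret/v_ext ≈ 1.57

Cap-side area A_cap = π/4 × (271 mm)² = 57680 mm^2
Rod-side annular area A_ann = π/4 × (271² − 163²) = 36810 mm^2
For equal Q, v ∝ 1/A, so v_ret/v_ext = A_cap/A_ann.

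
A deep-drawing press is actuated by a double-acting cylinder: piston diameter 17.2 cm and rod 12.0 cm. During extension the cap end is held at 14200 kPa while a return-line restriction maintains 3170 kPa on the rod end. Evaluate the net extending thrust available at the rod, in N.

Cap-side area A_cap = π/4 × (17.2 cm)² = 232.4 cm^2
Rod-side annular area A_ann = π/4 × (17.2² − 12.0²) = 119.3 cm^2
Net thrust = P_cap·A_cap − P_rod·A_ann = 3.299e5 N − 37800 N

F ≈ 2.92e5 N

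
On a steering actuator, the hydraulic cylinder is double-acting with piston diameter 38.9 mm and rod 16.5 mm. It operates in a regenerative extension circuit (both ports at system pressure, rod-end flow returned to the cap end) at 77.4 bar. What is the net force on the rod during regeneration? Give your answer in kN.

F ≈ 1.66 kN

With equal pressure on both faces, forces on the annular region cancel; the net push is pressure × rod cross-section.
Rod cross-section A_rod = π/4 × (16.5 mm)² = 213.8 mm^2
F = P × A_rod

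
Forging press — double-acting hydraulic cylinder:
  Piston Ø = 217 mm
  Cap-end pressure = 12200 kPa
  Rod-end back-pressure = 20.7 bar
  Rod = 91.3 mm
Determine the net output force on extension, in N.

Cap-side area A_cap = π/4 × (217 mm)² = 36980 mm^2
Rod-side annular area A_ann = π/4 × (217² − 91.3²) = 30440 mm^2
Net thrust = P_cap·A_cap − P_rod·A_ann = 4.512e5 N − 63000 N

F ≈ 3.88e5 N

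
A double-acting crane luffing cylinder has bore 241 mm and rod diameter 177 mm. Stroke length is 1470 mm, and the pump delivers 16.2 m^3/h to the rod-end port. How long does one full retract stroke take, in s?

Rod-side annular area A_ann = π/4 × (241² − 177²) = 21010 mm^2
Swept volume V = A × L; t = V / Q = A·L / Q

t ≈ 6.86 s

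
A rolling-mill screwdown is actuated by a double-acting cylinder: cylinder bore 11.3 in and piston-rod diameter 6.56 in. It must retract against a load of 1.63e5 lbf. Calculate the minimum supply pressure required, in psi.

P ≈ 2450 psi

Rod-side annular area A_ann = π/4 × (11.3² − 6.56²) = 66.49 in^2
Retraction: pressure acts on the annular area.
P = F / A = 1.63e5 lbf / A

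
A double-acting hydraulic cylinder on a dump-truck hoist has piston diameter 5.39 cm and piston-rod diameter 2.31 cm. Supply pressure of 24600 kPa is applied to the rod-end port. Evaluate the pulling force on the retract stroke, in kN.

F ≈ 45.8 kN

Rod-side annular area A_ann = π/4 × (5.39² − 2.31²) = 18.63 cm^2
On retraction the pressure acts on the annular area (bore minus rod).
F = P × A_ann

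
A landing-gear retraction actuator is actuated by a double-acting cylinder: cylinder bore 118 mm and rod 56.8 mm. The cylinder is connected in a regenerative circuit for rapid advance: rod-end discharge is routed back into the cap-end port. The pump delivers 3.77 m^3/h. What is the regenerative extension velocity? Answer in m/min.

In regeneration the rod-end outflow joins the pump flow into the cap end, so the net volume the pump must supply per unit advance equals the rod cross-section area.
Rod cross-section A_rod = π/4 × (56.8 mm)² = 2534 mm^2
v = Q_pump / A_rod

v ≈ 24.8 m/min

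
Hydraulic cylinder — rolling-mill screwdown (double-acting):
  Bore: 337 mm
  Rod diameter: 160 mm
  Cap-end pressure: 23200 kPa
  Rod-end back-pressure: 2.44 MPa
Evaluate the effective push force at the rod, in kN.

F ≈ 1900 kN

Cap-side area A_cap = π/4 × (337 mm)² = 89200 mm^2
Rod-side annular area A_ann = π/4 × (337² − 160²) = 69090 mm^2
Net thrust = P_cap·A_cap − P_rod·A_ann = 2069 kN − 168.6 kN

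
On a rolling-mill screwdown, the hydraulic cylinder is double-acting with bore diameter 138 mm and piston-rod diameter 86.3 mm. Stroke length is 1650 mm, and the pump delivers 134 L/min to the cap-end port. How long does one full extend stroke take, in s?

t ≈ 11.1 s

Cap-side area A_cap = π/4 × (138 mm)² = 14960 mm^2
Swept volume V = A × L; t = V / Q = A·L / Q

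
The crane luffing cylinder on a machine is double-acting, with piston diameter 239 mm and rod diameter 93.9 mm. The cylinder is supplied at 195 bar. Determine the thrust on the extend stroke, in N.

F ≈ 8.75e5 N

Cap-side area A_cap = π/4 × (239 mm)² = 44860 mm^2
F = P × A_cap = 195 bar × A_cap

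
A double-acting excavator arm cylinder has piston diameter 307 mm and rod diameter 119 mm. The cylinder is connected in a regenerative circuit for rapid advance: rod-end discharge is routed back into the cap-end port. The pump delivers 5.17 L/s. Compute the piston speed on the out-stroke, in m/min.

v ≈ 27.9 m/min

In regeneration the rod-end outflow joins the pump flow into the cap end, so the net volume the pump must supply per unit advance equals the rod cross-section area.
Rod cross-section A_rod = π/4 × (119 mm)² = 11120 mm^2
v = Q_pump / A_rod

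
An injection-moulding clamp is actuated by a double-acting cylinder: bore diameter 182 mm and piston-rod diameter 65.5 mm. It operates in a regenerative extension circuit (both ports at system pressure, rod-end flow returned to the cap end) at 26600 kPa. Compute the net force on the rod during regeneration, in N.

F ≈ 89600 N

With equal pressure on both faces, forces on the annular region cancel; the net push is pressure × rod cross-section.
Rod cross-section A_rod = π/4 × (65.5 mm)² = 3370 mm^2
F = P × A_rod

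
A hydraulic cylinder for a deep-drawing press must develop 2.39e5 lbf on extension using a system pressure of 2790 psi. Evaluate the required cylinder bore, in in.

Extension force acts on the full piston face: F = P × (π/4)D².
D = √(4F / (πP)) = √(4 × 2.39e5 lbf / (π × 2790 psi))

D ≈ 10.4 in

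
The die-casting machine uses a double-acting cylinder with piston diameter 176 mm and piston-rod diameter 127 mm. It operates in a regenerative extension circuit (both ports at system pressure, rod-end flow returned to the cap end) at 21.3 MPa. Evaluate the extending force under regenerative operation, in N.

With equal pressure on both faces, forces on the annular region cancel; the net push is pressure × rod cross-section.
Rod cross-section A_rod = π/4 × (127 mm)² = 12670 mm^2
F = P × A_rod

F ≈ 2.70e5 N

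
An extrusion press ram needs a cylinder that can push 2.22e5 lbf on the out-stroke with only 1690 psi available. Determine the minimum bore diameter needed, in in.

Extension force acts on the full piston face: F = P × (π/4)D².
D = √(4F / (πP)) = √(4 × 2.22e5 lbf / (π × 1690 psi))

D ≈ 12.9 in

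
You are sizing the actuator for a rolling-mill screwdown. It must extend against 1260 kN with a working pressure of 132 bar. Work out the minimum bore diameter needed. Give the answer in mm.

Extension force acts on the full piston face: F = P × (π/4)D².
D = √(4F / (πP)) = √(4 × 1260 kN / (π × 132 bar))

D ≈ 349 mm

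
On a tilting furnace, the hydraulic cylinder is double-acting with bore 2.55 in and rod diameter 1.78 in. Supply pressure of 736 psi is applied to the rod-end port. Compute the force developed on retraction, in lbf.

Rod-side annular area A_ann = π/4 × (2.55² − 1.78²) = 2.619 in^2
On retraction the pressure acts on the annular area (bore minus rod).
F = P × A_ann

F ≈ 1930 lbf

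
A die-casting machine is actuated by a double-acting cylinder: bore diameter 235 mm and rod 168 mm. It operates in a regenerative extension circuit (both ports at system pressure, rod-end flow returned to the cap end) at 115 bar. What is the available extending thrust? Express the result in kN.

With equal pressure on both faces, forces on the annular region cancel; the net push is pressure × rod cross-section.
Rod cross-section A_rod = π/4 × (168 mm)² = 22170 mm^2
F = P × A_rod

F ≈ 255 kN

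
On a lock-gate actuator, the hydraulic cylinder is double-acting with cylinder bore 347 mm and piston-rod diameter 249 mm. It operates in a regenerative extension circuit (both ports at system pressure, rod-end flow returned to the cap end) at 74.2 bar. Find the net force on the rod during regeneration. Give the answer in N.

With equal pressure on both faces, forces on the annular region cancel; the net push is pressure × rod cross-section.
Rod cross-section A_rod = π/4 × (249 mm)² = 48700 mm^2
F = P × A_rod

F ≈ 3.61e5 N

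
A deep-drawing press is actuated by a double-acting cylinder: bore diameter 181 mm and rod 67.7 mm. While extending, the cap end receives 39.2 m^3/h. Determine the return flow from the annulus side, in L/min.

Cap-side area A_cap = π/4 × (181 mm)² = 25730 mm^2
Rod-side annular area A_ann = π/4 × (181² − 67.7²) = 22130 mm^2
Piston speed v = Q_in/A_cap; rod-end outflow Q_out = v × A_ann = Q_in × A_ann/A_cap.

Q_out ≈ 562 L/min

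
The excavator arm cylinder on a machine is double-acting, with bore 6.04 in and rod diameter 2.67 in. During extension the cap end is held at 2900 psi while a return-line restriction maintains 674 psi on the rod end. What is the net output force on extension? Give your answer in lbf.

F ≈ 67600 lbf

Cap-side area A_cap = π/4 × (6.04 in)² = 28.65 in^2
Rod-side annular area A_ann = π/4 × (6.04² − 2.67²) = 23.05 in^2
Net thrust = P_cap·A_cap − P_rod·A_ann = 83090 lbf − 15540 lbf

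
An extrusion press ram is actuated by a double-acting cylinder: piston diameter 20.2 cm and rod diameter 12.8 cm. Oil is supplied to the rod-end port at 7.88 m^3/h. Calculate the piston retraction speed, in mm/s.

v ≈ 114 mm/s

Rod-side annular area A_ann = π/4 × (20.2² − 12.8²) = 191.8 cm^2
Flow into the rod-end port fills the annular volume.
v = Q / A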